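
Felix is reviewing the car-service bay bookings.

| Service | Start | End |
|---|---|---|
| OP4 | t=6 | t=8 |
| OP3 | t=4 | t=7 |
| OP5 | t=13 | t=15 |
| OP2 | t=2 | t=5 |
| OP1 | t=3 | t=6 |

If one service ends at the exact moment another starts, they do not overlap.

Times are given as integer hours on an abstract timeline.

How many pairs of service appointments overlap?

4

Sorted by start: OP2, OP1, OP3, OP4, OP5.
OP1 starts before OP2 ends → OP2 and OP1 overlap.
OP3 starts before OP2 ends → OP2 and OP3 overlap.
OP4 starts after OP2 ends, so OP2 has no further overlaps.
OP3 starts before OP1 ends → OP1 and OP3 overlap.
OP4 starts exactly when OP1 ends (back-to-back, no overlap), so OP1 has no further overlaps.
OP4 starts before OP3 ends → OP3 and OP4 overlap.
OP5 starts after OP3 ends.
OP5 starts after OP4 ends.
Overlapping pairs: OP1 & OP2, OP1 & OP3, OP2 & OP3, OP3 & OP4 — 4 in total.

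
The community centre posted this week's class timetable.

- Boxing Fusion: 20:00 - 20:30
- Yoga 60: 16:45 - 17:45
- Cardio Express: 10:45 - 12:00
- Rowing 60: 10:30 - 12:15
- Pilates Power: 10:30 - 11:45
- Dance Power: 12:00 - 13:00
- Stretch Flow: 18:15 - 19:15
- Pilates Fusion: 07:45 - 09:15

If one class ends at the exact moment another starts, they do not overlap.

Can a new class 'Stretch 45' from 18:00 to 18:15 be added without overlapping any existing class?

Pilates Fusion: ends 09:15 at or before Stretch 45 starts 18:00 → clear.
Pilates Power: ends 11:45 at or before Stretch 45 starts 18:00 → clear.
Rowing 60: ends 12:15 at or before Stretch 45 starts 18:00 → clear.
Cardio Express: ends 12:00 at or before Stretch 45 starts 18:00 → clear.
Dance Power: ends 13:00 at or before Stretch 45 starts 18:00 → clear.
Yoga 60: ends 17:45 at or before Stretch 45 starts 18:00 → clear.
Stretch Flow: starts 18:15 at or after Stretch 45 ends 18:15 → clear.
Boxing Fusion: starts 20:00 at or after Stretch 45 ends 18:15 → clear.

Yes — the slot is free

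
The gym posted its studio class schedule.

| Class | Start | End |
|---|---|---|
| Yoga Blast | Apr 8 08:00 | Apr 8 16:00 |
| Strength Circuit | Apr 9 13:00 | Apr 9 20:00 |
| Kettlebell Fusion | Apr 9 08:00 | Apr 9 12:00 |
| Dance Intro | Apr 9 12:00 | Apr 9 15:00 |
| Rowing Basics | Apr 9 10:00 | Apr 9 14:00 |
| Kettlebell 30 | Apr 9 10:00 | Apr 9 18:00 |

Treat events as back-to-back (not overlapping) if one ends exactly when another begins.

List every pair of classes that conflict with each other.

Dance Intro & Kettlebell 30, Dance Intro & Rowing Basics, Dance Intro & Strength Circuit, Kettlebell 30 & Kettlebell Fusion, Kettlebell 30 & Rowing Basics, Kettlebell 30 & Strength Circuit, Kettlebell Fusion & Rowing Basics, Rowing Basics & Strength Circuit

Sorted by start: Yoga Blast, Kettlebell Fusion, Rowing Basics, Kettlebell 30, Dance Intro, Strength Circuit.
Kettlebell Fusion starts after Yoga Blast ends, so nothing later overlaps Yoga Blast either.
Rowing Basics starts before Kettlebell Fusion ends → Kettlebell Fusion and Rowing Basics overlap.
Kettlebell 30 starts before Kettlebell Fusion ends → Kettlebell Fusion and Kettlebell 30 overlap.
Dance Intro starts exactly when Kettlebell Fusion ends (back-to-back, no overlap), so nothing later overlaps Kettlebell Fusion either.
Kettlebell 30 starts before Rowing Basics ends → Rowing Basics and Kettlebell 30 overlap.
Dance Intro starts before Rowing Basics ends → Rowing Basics and Dance Intro overlap.
Strength Circuit starts before Rowing Basics ends → Rowing Basics and Strength Circuit overlap.
Dance Intro starts before Kettlebell 30 ends → Kettlebell 30 and Dance Intro overlap.
Strength Circuit starts before Kettlebell 30 ends → Kettlebell 30 and Strength Circuit overlap.
Strength Circuit starts before Dance Intro ends → Dance Intro and Strength Circuit overlap.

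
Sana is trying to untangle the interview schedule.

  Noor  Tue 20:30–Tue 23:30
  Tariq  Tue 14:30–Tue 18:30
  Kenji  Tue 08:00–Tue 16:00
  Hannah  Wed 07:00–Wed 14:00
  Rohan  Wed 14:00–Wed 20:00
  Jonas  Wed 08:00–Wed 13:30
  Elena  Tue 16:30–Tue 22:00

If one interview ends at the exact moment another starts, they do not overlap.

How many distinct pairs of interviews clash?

Sorted by start: Kenji, Tariq, Elena, Noor, Hannah, Jonas, Rohan.
Tariq starts before Kenji ends → Kenji and Tariq overlap.
Elena starts after Kenji ends, so Kenji has no further overlaps.
Elena starts before Tariq ends → Tariq and Elena overlap.
Noor starts after Tariq ends, so Tariq has no further overlaps.
Noor starts before Elena ends → Elena and Noor overlap.
Hannah starts after Elena ends, so Elena has no further overlaps.
Hannah starts after Noor ends, so Noor has no further overlaps.
Jonas starts before Hannah ends → Hannah and Jonas overlap.
Rohan starts exactly when Hannah ends (back-to-back, no overlap).
Rohan starts after Jonas ends.
Overlapping pairs: Elena & Noor, Elena & Tariq, Hannah & Jonas, Kenji & Tariq — 4 in total.

4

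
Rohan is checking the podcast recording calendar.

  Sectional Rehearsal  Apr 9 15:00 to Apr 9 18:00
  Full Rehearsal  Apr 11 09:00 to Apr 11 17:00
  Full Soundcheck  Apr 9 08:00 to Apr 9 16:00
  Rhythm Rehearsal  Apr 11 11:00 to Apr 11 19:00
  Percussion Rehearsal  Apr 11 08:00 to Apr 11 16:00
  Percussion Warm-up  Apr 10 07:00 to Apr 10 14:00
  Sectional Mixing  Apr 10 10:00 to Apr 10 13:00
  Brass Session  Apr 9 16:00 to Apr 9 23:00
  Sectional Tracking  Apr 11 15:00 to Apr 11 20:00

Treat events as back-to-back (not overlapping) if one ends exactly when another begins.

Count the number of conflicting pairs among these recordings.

Sorted by start: Full Soundcheck, Sectional Rehearsal, Brass Session, Percussion Warm-up, Sectional Mixing, Percussion Rehearsal, Full Rehearsal, Rhythm Rehearsal, Sectional Tracking.
Sectional Rehearsal starts before Full Soundcheck ends → Full Soundcheck and Sectional Rehearsal overlap.
Brass Session starts exactly when Full Soundcheck ends (back-to-back, no overlap); Full Soundcheck is clear from here.
Brass Session starts before Sectional Rehearsal ends → Sectional Rehearsal and Brass Session overlap.
Percussion Warm-up starts after Sectional Rehearsal ends; Sectional Rehearsal is clear from here.
Percussion Warm-up starts after Brass Session ends; Brass Session is clear from here.
Sectional Mixing starts before Percussion Warm-up ends → Percussion Warm-up and Sectional Mixing overlap.
Percussion Rehearsal starts after Percussion Warm-up ends; Percussion Warm-up is clear from here.
Percussion Rehearsal starts after Sectional Mixing ends; Sectional Mixing is clear from here.
Full Rehearsal starts before Percussion Rehearsal ends → Percussion Rehearsal and Full Rehearsal overlap.
Rhythm Rehearsal starts before Percussion Rehearsal ends → Percussion Rehearsal and Rhythm Rehearsal overlap.
Sectional Tracking starts before Percussion Rehearsal ends → Percussion Rehearsal and Sectional Tracking overlap.
Rhythm Rehearsal starts before Full Rehearsal ends → Full Rehearsal and Rhythm Rehearsal overlap.
Sectional Tracking starts before Full Rehearsal ends → Full Rehearsal and Sectional Tracking overlap.
Sectional Tracking starts before Rhythm Rehearsal ends → Rhythm Rehearsal and Sectional Tracking overlap.
Overlapping pairs: Brass Session & Sectional Rehearsal, Full Rehearsal & Percussion Rehearsal, Full Rehearsal & Rhythm Rehearsal, Full Rehearsal & Sectional Tracking, Full Soundcheck & Sectional Rehearsal, Percussion Rehearsal & Rhythm Rehearsal, Percussion Rehearsal & Sectional Tracking, Percussion Warm-up & Sectional Mixing, Rhythm Rehearsal & Sectional Tracking — 9 in total.

9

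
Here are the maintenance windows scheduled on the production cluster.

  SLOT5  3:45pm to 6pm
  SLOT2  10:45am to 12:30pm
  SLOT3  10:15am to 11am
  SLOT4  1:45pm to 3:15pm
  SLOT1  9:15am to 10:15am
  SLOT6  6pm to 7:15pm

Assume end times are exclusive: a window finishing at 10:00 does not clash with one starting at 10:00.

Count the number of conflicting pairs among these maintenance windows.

Sorted by start: SLOT1, SLOT3, SLOT2, SLOT4, SLOT5, SLOT6.
SLOT3 starts exactly when SLOT1 ends (back-to-back, no overlap), so SLOT1 has no further overlaps.
SLOT2 starts before SLOT3 ends → SLOT3 and SLOT2 overlap.
SLOT4 starts after SLOT3 ends, so SLOT3 has no further overlaps.
SLOT4 starts after SLOT2 ends, so SLOT2 has no further overlaps.
SLOT5 starts after SLOT4 ends, so SLOT4 has no further overlaps.
SLOT6 starts exactly when SLOT5 ends (back-to-back, no overlap).
Overlapping pairs: SLOT2 & SLOT3 — 1 in total.

1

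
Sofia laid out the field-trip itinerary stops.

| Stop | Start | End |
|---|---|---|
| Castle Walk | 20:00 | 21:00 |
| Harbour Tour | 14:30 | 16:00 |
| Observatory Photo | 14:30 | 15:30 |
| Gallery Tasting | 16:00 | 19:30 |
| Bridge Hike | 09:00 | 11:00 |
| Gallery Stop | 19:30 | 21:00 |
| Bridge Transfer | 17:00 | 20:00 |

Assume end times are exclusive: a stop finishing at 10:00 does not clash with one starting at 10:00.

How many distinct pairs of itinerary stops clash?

Sorted by start: Bridge Hike, Observatory Photo, Harbour Tour, Gallery Tasting, Bridge Transfer, Gallery Stop, Castle Walk.
Observatory Photo starts after Bridge Hike ends — done with Bridge Hike.
Harbour Tour starts before Observatory Photo ends → Observatory Photo and Harbour Tour overlap.
Gallery Tasting starts after Observatory Photo ends — done with Observatory Photo.
Gallery Tasting starts exactly when Harbour Tour ends (back-to-back, no overlap) — done with Harbour Tour.
Bridge Transfer starts before Gallery Tasting ends → Gallery Tasting and Bridge Transfer overlap.
Gallery Stop starts exactly when Gallery Tasting ends (back-to-back, no overlap) — done with Gallery Tasting.
Gallery Stop starts before Bridge Transfer ends → Bridge Transfer and Gallery Stop overlap.
Castle Walk starts exactly when Bridge Transfer ends (back-to-back, no overlap).
Castle Walk starts before Gallery Stop ends → Gallery Stop and Castle Walk overlap.
Overlapping pairs: Bridge Transfer & Gallery Stop, Bridge Transfer & Gallery Tasting, Castle Walk & Gallery Stop, Harbour Tour & Observatory Photo — 4 in total.

4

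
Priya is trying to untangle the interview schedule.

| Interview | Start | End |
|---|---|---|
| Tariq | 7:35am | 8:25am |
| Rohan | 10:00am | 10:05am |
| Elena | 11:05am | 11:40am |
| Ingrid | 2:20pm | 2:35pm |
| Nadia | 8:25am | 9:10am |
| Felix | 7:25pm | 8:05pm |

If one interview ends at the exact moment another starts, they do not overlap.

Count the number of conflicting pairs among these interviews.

Sorted by start: Tariq, Nadia, Rohan, Elena, Ingrid, Felix.
Nadia starts exactly when Tariq ends (back-to-back, no overlap); Tariq is clear from here.
Rohan starts after Nadia ends; Nadia is clear from here.
Elena starts after Rohan ends; Rohan is clear from here.
Ingrid starts after Elena ends; Elena is clear from here.
Felix starts after Ingrid ends.
No pair overlaps.

0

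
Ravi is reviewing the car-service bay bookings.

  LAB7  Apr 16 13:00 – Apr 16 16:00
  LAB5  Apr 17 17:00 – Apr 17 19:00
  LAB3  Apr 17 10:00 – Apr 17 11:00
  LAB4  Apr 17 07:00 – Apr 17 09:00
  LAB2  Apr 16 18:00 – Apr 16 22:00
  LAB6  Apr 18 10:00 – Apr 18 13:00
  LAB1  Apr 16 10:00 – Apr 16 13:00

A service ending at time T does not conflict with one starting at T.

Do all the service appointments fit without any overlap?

Yes

Sorted by start: LAB1, LAB7, LAB2, LAB4, LAB3, LAB5, LAB6.
LAB7 starts exactly when LAB1 ends (back-to-back, no overlap); LAB1 is clear from here.
LAB2 starts after LAB7 ends; LAB7 is clear from here.
LAB4 starts after LAB2 ends; LAB2 is clear from here.
LAB3 starts after LAB4 ends; LAB4 is clear from here.
LAB5 starts after LAB3 ends; LAB3 is clear from here.
LAB6 starts after LAB5 ends.
Every pair is clear; the schedule has no overlaps.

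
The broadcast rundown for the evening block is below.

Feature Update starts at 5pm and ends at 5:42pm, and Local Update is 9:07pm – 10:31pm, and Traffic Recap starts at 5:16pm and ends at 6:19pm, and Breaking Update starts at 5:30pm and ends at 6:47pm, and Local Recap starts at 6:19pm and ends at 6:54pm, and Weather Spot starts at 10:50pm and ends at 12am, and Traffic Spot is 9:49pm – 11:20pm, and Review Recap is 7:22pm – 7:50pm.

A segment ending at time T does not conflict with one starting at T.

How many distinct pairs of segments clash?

6

Two intervals overlap when each starts before the other ends.
Sorted by start: Feature Update, Traffic Recap, Breaking Update, Local Recap, Review Recap, Local Update, Traffic Spot, Weather Spot.
Traffic Recap starts before Feature Update ends → Feature Update and Traffic Recap overlap.
Breaking Update starts before Feature Update ends → Feature Update and Breaking Update overlap.
Local Recap starts after Feature Update ends, so nothing later overlaps Feature Update either.
Breaking Update starts before Traffic Recap ends → Traffic Recap and Breaking Update overlap.
Local Recap starts exactly when Traffic Recap ends (back-to-back, no overlap), so nothing later overlaps Traffic Recap either.
Local Recap starts before Breaking Update ends → Breaking Update and Local Recap overlap.
Review Recap starts after Breaking Update ends, so nothing later overlaps Breaking Update either.
Review Recap starts after Local Recap ends, so nothing later overlaps Local Recap either.
Local Update starts after Review Recap ends, so nothing later overlaps Review Recap either.
Traffic Spot starts before Local Update ends → Local Update and Traffic Spot overlap.
Weather Spot starts after Local Update ends.
Weather Spot starts before Traffic Spot ends → Traffic Spot and Weather Spot overlap.
Overlapping pairs: Breaking Update & Feature Update, Breaking Update & Local Recap, Breaking Update & Traffic Recap, Feature Update & Traffic Recap, Local Update & Traffic Spot, Traffic Spot & Weather Spot — 6 in total.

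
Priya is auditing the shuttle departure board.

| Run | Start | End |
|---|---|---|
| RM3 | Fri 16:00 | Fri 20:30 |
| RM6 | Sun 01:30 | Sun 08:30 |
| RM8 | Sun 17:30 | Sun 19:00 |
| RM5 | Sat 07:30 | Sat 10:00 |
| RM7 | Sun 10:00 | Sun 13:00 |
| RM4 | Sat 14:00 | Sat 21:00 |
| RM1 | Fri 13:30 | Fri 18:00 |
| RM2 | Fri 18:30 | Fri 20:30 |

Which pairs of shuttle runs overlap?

RM1 & RM3, RM2 & RM3

Check each pair: they overlap iff neither finishes before the other starts.
Sorted by start: RM1, RM3, RM2, RM5, RM4, RM6, RM7, RM8.
RM3 starts before RM1 ends → RM1 and RM3 overlap.
RM2 starts after RM1 ends — done with RM1.
RM2 starts before RM3 ends → RM3 and RM2 overlap.
RM5 starts after RM3 ends — done with RM3.
RM5 starts after RM2 ends — done with RM2.
RM4 starts after RM5 ends — done with RM5.
RM6 starts after RM4 ends — done with RM4.
RM7 starts after RM6 ends — done with RM6.
RM8 starts after RM7 ends.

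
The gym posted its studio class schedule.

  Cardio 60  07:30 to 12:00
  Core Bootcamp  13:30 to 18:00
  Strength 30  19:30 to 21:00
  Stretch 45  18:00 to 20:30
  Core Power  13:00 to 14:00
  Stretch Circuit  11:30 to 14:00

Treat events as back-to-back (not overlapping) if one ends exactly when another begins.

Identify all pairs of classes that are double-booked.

Sorted by start: Cardio 60, Stretch Circuit, Core Power, Core Bootcamp, Stretch 45, Strength 30.
Stretch Circuit starts before Cardio 60 ends → Cardio 60 and Stretch Circuit overlap.
Core Power starts after Cardio 60 ends — done with Cardio 60.
Core Power starts before Stretch Circuit ends → Stretch Circuit and Core Power overlap.
Core Bootcamp starts before Stretch Circuit ends → Stretch Circuit and Core Bootcamp overlap.
Stretch 45 starts after Stretch Circuit ends — done with Stretch Circuit.
Core Bootcamp starts before Core Power ends → Core Power and Core Bootcamp overlap.
Stretch 45 starts after Core Power ends — done with Core Power.
Stretch 45 starts exactly when Core Bootcamp ends (back-to-back, no overlap) — done with Core Bootcamp.
Strength 30 starts before Stretch 45 ends → Stretch 45 and Strength 30 overlap.

Cardio 60 & Stretch Circuit, Core Bootcamp & Core Power, Core Bootcamp & Stretch Circuit, Core Power & Stretch Circuit, Strength 30 & Stretch 45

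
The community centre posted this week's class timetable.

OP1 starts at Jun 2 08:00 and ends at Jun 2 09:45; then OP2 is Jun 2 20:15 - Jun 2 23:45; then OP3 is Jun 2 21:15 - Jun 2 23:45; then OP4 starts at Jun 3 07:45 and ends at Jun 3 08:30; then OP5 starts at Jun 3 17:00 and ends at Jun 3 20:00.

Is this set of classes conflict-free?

Sorted by start: OP1, OP2, OP3, OP4, OP5.
OP2 starts after OP1 ends, so nothing later overlaps OP1 either.
OP3 starts before OP2 ends → OP2 and OP3 overlap.
That's a conflict, so the schedule is not conflict-free.

No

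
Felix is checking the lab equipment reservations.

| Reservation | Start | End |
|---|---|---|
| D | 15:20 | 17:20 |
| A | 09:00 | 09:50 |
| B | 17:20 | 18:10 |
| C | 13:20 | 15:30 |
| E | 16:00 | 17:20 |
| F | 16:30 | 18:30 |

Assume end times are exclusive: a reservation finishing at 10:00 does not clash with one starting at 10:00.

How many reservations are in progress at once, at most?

3

Sweep the timeline, counting +1 at each start and −1 at each end (ends before starts at a tie):
09:00 start A → 1
09:50 end A → 0
13:20 start C → 1
15:20 start D → 2
15:30 end C → 1
16:00 start E → 2
16:30 start F → 3
17:20 end D → 2
17:20 end E → 1
17:20 start B → 2
18:10 end B → 1
18:30 end F → 0
Peak is 3, at 16:30 (D, E, F).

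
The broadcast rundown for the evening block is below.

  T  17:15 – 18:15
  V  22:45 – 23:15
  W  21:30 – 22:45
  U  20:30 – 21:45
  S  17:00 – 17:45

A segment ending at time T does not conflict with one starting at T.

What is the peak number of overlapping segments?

2

Sweep the timeline, counting +1 at each start and −1 at each end (ends before starts at a tie):
17:00 start S → 1
17:15 start T → 2
17:45 end S → 1
18:15 end T → 0
20:30 start U → 1
21:30 start W → 2
21:45 end U → 1
22:45 end W → 0
22:45 start V → 1
23:15 end V → 0
Peak is 2, at 17:15 (S, T).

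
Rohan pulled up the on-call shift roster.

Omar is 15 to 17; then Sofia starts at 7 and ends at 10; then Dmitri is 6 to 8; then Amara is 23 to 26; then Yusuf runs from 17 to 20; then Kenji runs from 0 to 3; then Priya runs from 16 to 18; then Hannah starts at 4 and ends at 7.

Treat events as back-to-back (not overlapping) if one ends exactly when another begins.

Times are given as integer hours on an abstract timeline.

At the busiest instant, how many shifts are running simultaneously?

Sweep the timeline, counting +1 at each start and −1 at each end (ends before starts at a tie):
0 start Kenji → 1
3 end Kenji → 0
4 start Hannah → 1
6 start Dmitri → 2
7 end Hannah → 1
7 start Sofia → 2
8 end Dmitri → 1
10 end Sofia → 0
15 start Omar → 1
16 start Priya → 2
17 end Omar → 1
17 start Yusuf → 2
18 end Priya → 1
20 end Yusuf → 0
23 start Amara → 1
26 end Amara → 0
Peak is 2, at 6 (Dmitri, Hannah).

2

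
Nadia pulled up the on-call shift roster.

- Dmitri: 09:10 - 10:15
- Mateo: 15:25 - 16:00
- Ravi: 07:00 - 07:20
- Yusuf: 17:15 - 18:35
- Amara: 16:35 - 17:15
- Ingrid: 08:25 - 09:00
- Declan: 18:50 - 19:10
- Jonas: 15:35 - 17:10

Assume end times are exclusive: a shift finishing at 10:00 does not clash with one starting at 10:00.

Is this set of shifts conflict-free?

Sorted by start: Ravi, Ingrid, Dmitri, Mateo, Jonas, Amara, Yusuf, Declan.
Ingrid starts after Ravi ends — done with Ravi.
Dmitri starts after Ingrid ends — done with Ingrid.
Mateo starts after Dmitri ends — done with Dmitri.
Jonas starts before Mateo ends → Mateo and Jonas overlap.
That's a conflict, so the schedule is not conflict-free.

No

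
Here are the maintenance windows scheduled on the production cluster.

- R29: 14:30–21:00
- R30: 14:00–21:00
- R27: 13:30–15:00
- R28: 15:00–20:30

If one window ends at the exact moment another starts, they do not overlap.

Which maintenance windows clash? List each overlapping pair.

R27 & R29, R27 & R30, R28 & R29, R28 & R30, R29 & R30

Sorted by start: R27, R30, R29, R28.
R30 starts before R27 ends → R27 and R30 overlap.
R29 starts before R27 ends → R27 and R29 overlap.
R28 starts exactly when R27 ends (back-to-back, no overlap).
R29 starts before R30 ends → R30 and R29 overlap.
R28 starts before R30 ends → R30 and R28 overlap.
R28 starts before R29 ends → R29 and R28 overlap.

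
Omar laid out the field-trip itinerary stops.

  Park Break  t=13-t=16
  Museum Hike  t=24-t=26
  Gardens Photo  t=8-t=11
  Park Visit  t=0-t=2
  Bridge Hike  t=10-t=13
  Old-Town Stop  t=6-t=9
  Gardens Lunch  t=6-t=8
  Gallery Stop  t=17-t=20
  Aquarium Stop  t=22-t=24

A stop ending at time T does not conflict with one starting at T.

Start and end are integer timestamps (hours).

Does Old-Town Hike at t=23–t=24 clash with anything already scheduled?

Park Visit: ends t=2 at or before Old-Town Hike starts t=23 → clear.
Old-Town Stop: ends t=9 at or before Old-Town Hike starts t=23 → clear.
Gardens Lunch: ends t=8 at or before Old-Town Hike starts t=23 → clear.
Gardens Photo: ends t=11 at or before Old-Town Hike starts t=23 → clear.
Bridge Hike: ends t=13 at or before Old-Town Hike starts t=23 → clear.
Park Break: ends t=16 at or before Old-Town Hike starts t=23 → clear.
Gallery Stop: ends t=20 at or before Old-Town Hike starts t=23 → clear.
Aquarium Stop: starts t=22 before Old-Town Hike ends t=24, and ends t=24 after Old-Town Hike starts t=23 → overlap.
Museum Hike: starts t=24 at or after Old-Town Hike ends t=24 → clear.
Old-Town Hike overlaps Aquarium Stop.

Yes — it overlaps Aquarium Stop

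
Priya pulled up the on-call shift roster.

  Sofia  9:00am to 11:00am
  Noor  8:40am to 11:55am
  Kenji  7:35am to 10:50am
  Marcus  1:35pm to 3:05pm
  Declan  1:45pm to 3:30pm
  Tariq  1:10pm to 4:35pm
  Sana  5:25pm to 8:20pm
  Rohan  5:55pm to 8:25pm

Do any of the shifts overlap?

Check each pair: they overlap iff neither finishes before the other starts.
Sorted by start: Kenji, Noor, Sofia, Tariq, Marcus, Declan, Sana, Rohan.
Noor starts before Kenji ends → Kenji and Noor overlap.
That's a conflict, so the schedule is not conflict-free.

Yes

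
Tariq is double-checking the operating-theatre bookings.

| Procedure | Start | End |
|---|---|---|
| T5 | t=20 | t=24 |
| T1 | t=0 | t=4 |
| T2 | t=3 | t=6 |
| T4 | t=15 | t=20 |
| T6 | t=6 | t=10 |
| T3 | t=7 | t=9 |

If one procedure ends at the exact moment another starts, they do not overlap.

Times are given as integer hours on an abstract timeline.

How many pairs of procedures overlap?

Sorted by start: T1, T2, T6, T3, T4, T5.
T2 starts before T1 ends → T1 and T2 overlap.
T6 starts after T1 ends, so T1 has no further overlaps.
T6 starts exactly when T2 ends (back-to-back, no overlap), so T2 has no further overlaps.
T3 starts before T6 ends → T6 and T3 overlap.
T4 starts after T6 ends, so T6 has no further overlaps.
T4 starts after T3 ends, so T3 has no further overlaps.
T5 starts exactly when T4 ends (back-to-back, no overlap).
Overlapping pairs: T1 & T2, T3 & T6 — 2 in total.

2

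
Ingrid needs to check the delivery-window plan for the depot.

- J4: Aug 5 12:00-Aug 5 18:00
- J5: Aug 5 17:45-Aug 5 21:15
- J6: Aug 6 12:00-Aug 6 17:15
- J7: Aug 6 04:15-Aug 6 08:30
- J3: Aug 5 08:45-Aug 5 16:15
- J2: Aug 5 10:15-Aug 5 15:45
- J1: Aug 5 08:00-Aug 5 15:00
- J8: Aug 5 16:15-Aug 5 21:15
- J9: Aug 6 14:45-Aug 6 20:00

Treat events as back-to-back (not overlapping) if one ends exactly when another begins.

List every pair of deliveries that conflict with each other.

Sorted by start: J1, J3, J2, J4, J8, J5, J7, J6, J9.
J3 starts before J1 ends → J1 and J3 overlap.
J2 starts before J1 ends → J1 and J2 overlap.
J4 starts before J1 ends → J1 and J4 overlap.
J8 starts after J1 ends; J1 is clear from here.
J2 starts before J3 ends → J3 and J2 overlap.
J4 starts before J3 ends → J3 and J4 overlap.
J8 starts exactly when J3 ends (back-to-back, no overlap); J3 is clear from here.
J4 starts before J2 ends → J2 and J4 overlap.
J8 starts after J2 ends; J2 is clear from here.
J8 starts before J4 ends → J4 and J8 overlap.
J5 starts before J4 ends → J4 and J5 overlap.
J7 starts after J4 ends; J4 is clear from here.
J5 starts before J8 ends → J8 and J5 overlap.
J7 starts after J8 ends; J8 is clear from here.
J7 starts after J5 ends; J5 is clear from here.
J6 starts after J7 ends; J7 is clear from here.
J9 starts before J6 ends → J6 and J9 overlap.

J1 & J2, J1 & J3, J1 & J4, J2 & J3, J2 & J4, J3 & J4, J4 & J5, J4 & J8, J5 & J8, J6 & J9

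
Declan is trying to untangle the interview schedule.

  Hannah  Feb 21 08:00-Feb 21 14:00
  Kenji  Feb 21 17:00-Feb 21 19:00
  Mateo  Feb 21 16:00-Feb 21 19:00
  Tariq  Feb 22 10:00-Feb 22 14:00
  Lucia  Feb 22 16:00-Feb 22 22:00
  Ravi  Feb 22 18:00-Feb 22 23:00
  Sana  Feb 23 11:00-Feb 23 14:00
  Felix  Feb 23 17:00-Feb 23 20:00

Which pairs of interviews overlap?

Kenji & Mateo, Lucia & Ravi

Sorted by start: Hannah, Mateo, Kenji, Tariq, Lucia, Ravi, Sana, Felix.
Mateo starts after Hannah ends, so Hannah has no further overlaps.
Kenji starts before Mateo ends → Mateo and Kenji overlap.
Tariq starts after Mateo ends, so Mateo has no further overlaps.
Tariq starts after Kenji ends, so Kenji has no further overlaps.
Lucia starts after Tariq ends, so Tariq has no further overlaps.
Ravi starts before Lucia ends → Lucia and Ravi overlap.
Sana starts after Lucia ends, so Lucia has no further overlaps.
Sana starts after Ravi ends, so Ravi has no further overlaps.
Felix starts after Sana ends.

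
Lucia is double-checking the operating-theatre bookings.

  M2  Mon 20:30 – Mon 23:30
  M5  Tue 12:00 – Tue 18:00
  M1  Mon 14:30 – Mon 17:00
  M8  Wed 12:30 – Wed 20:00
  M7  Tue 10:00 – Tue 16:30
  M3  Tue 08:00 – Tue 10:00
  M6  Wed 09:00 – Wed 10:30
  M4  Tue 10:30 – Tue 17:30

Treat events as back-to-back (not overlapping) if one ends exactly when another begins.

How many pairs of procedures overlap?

Sorted by start: M1, M2, M3, M7, M4, M5, M6, M8.
M2 starts after M1 ends; M1 is clear from here.
M3 starts after M2 ends; M2 is clear from here.
M7 starts exactly when M3 ends (back-to-back, no overlap); M3 is clear from here.
M4 starts before M7 ends → M7 and M4 overlap.
M5 starts before M7 ends → M7 and M5 overlap.
M6 starts after M7 ends; M7 is clear from here.
M5 starts before M4 ends → M4 and M5 overlap.
M6 starts after M4 ends; M4 is clear from here.
M6 starts after M5 ends; M5 is clear from here.
M8 starts after M6 ends.
Overlapping pairs: M4 & M5, M4 & M7, M5 & M7 — 3 in total.

3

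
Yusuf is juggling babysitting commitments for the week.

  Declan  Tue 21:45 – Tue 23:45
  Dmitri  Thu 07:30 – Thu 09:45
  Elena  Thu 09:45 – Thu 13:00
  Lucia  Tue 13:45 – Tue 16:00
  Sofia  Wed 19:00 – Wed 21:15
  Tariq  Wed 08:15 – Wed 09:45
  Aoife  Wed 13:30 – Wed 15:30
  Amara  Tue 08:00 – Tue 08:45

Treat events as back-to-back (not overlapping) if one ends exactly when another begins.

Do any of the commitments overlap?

No

Sorted by start: Amara, Lucia, Declan, Tariq, Aoife, Sofia, Dmitri, Elena.
Lucia starts after Amara ends — done with Amara.
Declan starts after Lucia ends — done with Lucia.
Tariq starts after Declan ends — done with Declan.
Aoife starts after Tariq ends — done with Tariq.
Sofia starts after Aoife ends — done with Aoife.
Dmitri starts after Sofia ends — done with Sofia.
Elena starts exactly when Dmitri ends (back-to-back, no overlap).
Every pair is clear; the schedule has no overlaps.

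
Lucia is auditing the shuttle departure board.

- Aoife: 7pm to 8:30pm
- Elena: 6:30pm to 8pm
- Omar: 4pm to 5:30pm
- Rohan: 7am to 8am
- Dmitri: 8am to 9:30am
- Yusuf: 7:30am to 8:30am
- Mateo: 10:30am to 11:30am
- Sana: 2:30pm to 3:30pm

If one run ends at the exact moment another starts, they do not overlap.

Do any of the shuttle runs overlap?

Yes

Sorted by start: Rohan, Yusuf, Dmitri, Mateo, Sana, Omar, Elena, Aoife.
Yusuf starts before Rohan ends → Rohan and Yusuf overlap.
That's a conflict, so the schedule is not conflict-free.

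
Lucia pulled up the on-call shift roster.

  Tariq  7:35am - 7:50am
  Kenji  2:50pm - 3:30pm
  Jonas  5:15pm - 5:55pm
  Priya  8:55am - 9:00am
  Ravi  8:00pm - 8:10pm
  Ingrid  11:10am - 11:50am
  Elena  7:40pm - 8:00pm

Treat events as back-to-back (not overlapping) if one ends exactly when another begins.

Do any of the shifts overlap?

Sorted by start: Tariq, Priya, Ingrid, Kenji, Jonas, Elena, Ravi.
Priya starts after Tariq ends — done with Tariq.
Ingrid starts after Priya ends — done with Priya.
Kenji starts after Ingrid ends — done with Ingrid.
Jonas starts after Kenji ends — done with Kenji.
Elena starts after Jonas ends — done with Jonas.
Ravi starts exactly when Elena ends (back-to-back, no overlap).
Every pair is clear; the schedule has no overlaps.

No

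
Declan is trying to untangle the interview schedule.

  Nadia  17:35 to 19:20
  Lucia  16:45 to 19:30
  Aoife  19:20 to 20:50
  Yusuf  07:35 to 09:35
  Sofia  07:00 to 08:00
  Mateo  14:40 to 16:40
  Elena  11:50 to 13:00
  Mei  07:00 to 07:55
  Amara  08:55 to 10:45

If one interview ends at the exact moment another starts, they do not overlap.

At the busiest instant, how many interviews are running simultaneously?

Sweep the timeline, counting +1 at each start and −1 at each end (ends before starts at a tie):
07:00 start Mei → 1
07:00 start Sofia → 2
07:35 start Yusuf → 3
07:55 end Mei → 2
08:00 end Sofia → 1
08:55 start Amara → 2
09:35 end Yusuf → 1
10:45 end Amara → 0
11:50 start Elena → 1
13:00 end Elena → 0
14:40 start Mateo → 1
16:40 end Mateo → 0
16:45 start Lucia → 1
17:35 start Nadia → 2
19:20 end Nadia → 1
19:20 start Aoife → 2
19:30 end Lucia → 1
20:50 end Aoife → 0
Peak is 3, at 07:35 (Mei, Sofia, Yusuf).

3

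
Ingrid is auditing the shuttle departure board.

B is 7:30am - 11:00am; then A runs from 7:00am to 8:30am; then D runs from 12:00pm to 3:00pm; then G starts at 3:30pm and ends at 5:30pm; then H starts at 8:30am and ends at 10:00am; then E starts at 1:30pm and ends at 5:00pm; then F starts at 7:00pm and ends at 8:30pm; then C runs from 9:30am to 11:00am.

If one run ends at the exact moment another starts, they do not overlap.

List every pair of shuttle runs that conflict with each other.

A & B, B & C, B & H, C & H, D & E, E & G

Sorted by start: A, B, H, C, D, E, G, F.
B starts before A ends → A and B overlap.
H starts exactly when A ends (back-to-back, no overlap), so nothing later overlaps A either.
H starts before B ends → B and H overlap.
C starts before B ends → B and C overlap.
D starts after B ends, so nothing later overlaps B either.
C starts before H ends → H and C overlap.
D starts after H ends, so nothing later overlaps H either.
D starts after C ends, so nothing later overlaps C either.
E starts before D ends → D and E overlap.
G starts after D ends, so nothing later overlaps D either.
G starts before E ends → E and G overlap.
F starts after E ends.
F starts after G ends.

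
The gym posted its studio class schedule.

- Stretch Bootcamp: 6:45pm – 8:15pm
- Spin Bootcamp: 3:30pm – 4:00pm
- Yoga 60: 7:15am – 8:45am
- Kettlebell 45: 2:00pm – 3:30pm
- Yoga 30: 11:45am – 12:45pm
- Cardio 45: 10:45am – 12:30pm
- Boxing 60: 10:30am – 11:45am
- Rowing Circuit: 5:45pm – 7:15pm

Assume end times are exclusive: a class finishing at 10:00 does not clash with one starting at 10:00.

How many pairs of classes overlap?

Sorted by start: Yoga 60, Boxing 60, Cardio 45, Yoga 30, Kettlebell 45, Spin Bootcamp, Rowing Circuit, Stretch Bootcamp.
Boxing 60 starts after Yoga 60 ends, so Yoga 60 has no further overlaps.
Cardio 45 starts before Boxing 60 ends → Boxing 60 and Cardio 45 overlap.
Yoga 30 starts exactly when Boxing 60 ends (back-to-back, no overlap), so Boxing 60 has no further overlaps.
Yoga 30 starts before Cardio 45 ends → Cardio 45 and Yoga 30 overlap.
Kettlebell 45 starts after Cardio 45 ends, so Cardio 45 has no further overlaps.
Kettlebell 45 starts after Yoga 30 ends, so Yoga 30 has no further overlaps.
Spin Bootcamp starts exactly when Kettlebell 45 ends (back-to-back, no overlap), so Kettlebell 45 has no further overlaps.
Rowing Circuit starts after Spin Bootcamp ends, so Spin Bootcamp has no further overlaps.
Stretch Bootcamp starts before Rowing Circuit ends → Rowing Circuit and Stretch Bootcamp overlap.
Overlapping pairs: Boxing 60 & Cardio 45, Cardio 45 & Yoga 30, Rowing Circuit & Stretch Bootcamp — 3 in total.

3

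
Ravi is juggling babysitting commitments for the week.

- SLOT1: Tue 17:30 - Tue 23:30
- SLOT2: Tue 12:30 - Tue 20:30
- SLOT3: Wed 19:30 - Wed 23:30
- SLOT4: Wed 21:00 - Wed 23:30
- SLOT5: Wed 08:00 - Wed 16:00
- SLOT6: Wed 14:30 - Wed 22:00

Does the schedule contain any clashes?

Sorted by start: SLOT2, SLOT1, SLOT5, SLOT6, SLOT3, SLOT4.
SLOT1 starts before SLOT2 ends → SLOT2 and SLOT1 overlap.
That's a conflict, so the schedule is not conflict-free.

Yes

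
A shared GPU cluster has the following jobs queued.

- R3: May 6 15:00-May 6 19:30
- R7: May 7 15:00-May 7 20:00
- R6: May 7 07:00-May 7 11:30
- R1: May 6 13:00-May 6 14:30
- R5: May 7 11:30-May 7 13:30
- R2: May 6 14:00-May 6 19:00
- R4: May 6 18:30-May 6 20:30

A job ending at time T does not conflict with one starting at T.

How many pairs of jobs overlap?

4

Check each pair: they overlap iff neither finishes before the other starts.
Sorted by start: R1, R2, R3, R4, R6, R5, R7.
R2 starts before R1 ends → R1 and R2 overlap.
R3 starts after R1 ends; R1 is clear from here.
R3 starts before R2 ends → R2 and R3 overlap.
R4 starts before R2 ends → R2 and R4 overlap.
R6 starts after R2 ends; R2 is clear from here.
R4 starts before R3 ends → R3 and R4 overlap.
R6 starts after R3 ends; R3 is clear from here.
R6 starts after R4 ends; R4 is clear from here.
R5 starts exactly when R6 ends (back-to-back, no overlap); R6 is clear from here.
R7 starts after R5 ends.
Overlapping pairs: R1 & R2, R2 & R3, R2 & R4, R3 & R4 — 4 in total.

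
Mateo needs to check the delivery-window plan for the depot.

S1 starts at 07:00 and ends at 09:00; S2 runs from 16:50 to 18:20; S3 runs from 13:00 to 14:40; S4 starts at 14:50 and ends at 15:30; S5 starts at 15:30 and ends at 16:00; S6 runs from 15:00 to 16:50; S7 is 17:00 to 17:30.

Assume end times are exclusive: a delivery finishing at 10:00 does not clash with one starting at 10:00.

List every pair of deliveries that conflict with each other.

S2 & S7, S4 & S6, S5 & S6

Sorted by start: S1, S3, S4, S6, S5, S2, S7.
S3 starts after S1 ends; S1 is clear from here.
S4 starts after S3 ends; S3 is clear from here.
S6 starts before S4 ends → S4 and S6 overlap.
S5 starts exactly when S4 ends (back-to-back, no overlap); S4 is clear from here.
S5 starts before S6 ends → S6 and S5 overlap.
S2 starts exactly when S6 ends (back-to-back, no overlap); S6 is clear from here.
S2 starts after S5 ends; S5 is clear from here.
S7 starts before S2 ends → S2 and S7 overlap.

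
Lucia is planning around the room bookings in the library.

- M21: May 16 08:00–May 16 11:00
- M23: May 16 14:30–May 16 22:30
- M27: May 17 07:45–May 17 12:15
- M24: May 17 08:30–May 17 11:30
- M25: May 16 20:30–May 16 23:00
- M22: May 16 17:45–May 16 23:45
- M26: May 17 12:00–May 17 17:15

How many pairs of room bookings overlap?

5

Two intervals overlap when each starts before the other ends.
Sorted by start: M21, M23, M22, M25, M27, M24, M26.
M23 starts after M21 ends; M21 is clear from here.
M22 starts before M23 ends → M23 and M22 overlap.
M25 starts before M23 ends → M23 and M25 overlap.
M27 starts after M23 ends; M23 is clear from here.
M25 starts before M22 ends → M22 and M25 overlap.
M27 starts after M22 ends; M22 is clear from here.
M27 starts after M25 ends; M25 is clear from here.
M24 starts before M27 ends → M27 and M24 overlap.
M26 starts before M27 ends → M27 and M26 overlap.
M26 starts after M24 ends.
Overlapping pairs: M22 & M23, M22 & M25, M23 & M25, M24 & M27, M26 & M27 — 5 in total.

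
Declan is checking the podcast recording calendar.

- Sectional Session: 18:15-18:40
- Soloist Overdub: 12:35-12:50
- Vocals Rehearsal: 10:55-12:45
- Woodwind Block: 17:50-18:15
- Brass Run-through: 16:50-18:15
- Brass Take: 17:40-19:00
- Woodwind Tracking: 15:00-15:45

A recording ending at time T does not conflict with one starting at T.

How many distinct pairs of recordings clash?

5

Sorted by start: Vocals Rehearsal, Soloist Overdub, Woodwind Tracking, Brass Run-through, Brass Take, Woodwind Block, Sectional Session.
Soloist Overdub starts before Vocals Rehearsal ends → Vocals Rehearsal and Soloist Overdub overlap.
Woodwind Tracking starts after Vocals Rehearsal ends, so Vocals Rehearsal has no further overlaps.
Woodwind Tracking starts after Soloist Overdub ends, so Soloist Overdub has no further overlaps.
Brass Run-through starts after Woodwind Tracking ends, so Woodwind Tracking has no further overlaps.
Brass Take starts before Brass Run-through ends → Brass Run-through and Brass Take overlap.
Woodwind Block starts before Brass Run-through ends → Brass Run-through and Woodwind Block overlap.
Sectional Session starts exactly when Brass Run-through ends (back-to-back, no overlap).
Woodwind Block starts before Brass Take ends → Brass Take and Woodwind Block overlap.
Sectional Session starts before Brass Take ends → Brass Take and Sectional Session overlap.
Sectional Session starts exactly when Woodwind Block ends (back-to-back, no overlap).
Overlapping pairs: Brass Run-through & Brass Take, Brass Run-through & Woodwind Block, Brass Take & Sectional Session, Brass Take & Woodwind Block, Soloist Overdub & Vocals Rehearsal — 5 in total.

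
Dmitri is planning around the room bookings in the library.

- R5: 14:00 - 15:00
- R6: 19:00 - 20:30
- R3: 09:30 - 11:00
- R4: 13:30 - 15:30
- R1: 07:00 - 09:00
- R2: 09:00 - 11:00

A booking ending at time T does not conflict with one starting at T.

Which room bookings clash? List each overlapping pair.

R2 & R3, R4 & R5

Sorted by start: R1, R2, R3, R4, R5, R6.
R2 starts exactly when R1 ends (back-to-back, no overlap) — done with R1.
R3 starts before R2 ends → R2 and R3 overlap.
R4 starts after R2 ends — done with R2.
R4 starts after R3 ends — done with R3.
R5 starts before R4 ends → R4 and R5 overlap.
R6 starts after R4 ends.
R6 starts after R5 ends.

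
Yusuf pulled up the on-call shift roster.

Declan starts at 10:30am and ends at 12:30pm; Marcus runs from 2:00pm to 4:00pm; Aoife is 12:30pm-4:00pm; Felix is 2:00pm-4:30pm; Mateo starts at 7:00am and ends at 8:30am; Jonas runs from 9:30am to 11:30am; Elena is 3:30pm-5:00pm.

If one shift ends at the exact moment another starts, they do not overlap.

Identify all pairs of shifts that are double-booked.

Sorted by start: Mateo, Jonas, Declan, Aoife, Marcus, Felix, Elena.
Jonas starts after Mateo ends, so Mateo has no further overlaps.
Declan starts before Jonas ends → Jonas and Declan overlap.
Aoife starts after Jonas ends, so Jonas has no further overlaps.
Aoife starts exactly when Declan ends (back-to-back, no overlap), so Declan has no further overlaps.
Marcus starts before Aoife ends → Aoife and Marcus overlap.
Felix starts before Aoife ends → Aoife and Felix overlap.
Elena starts before Aoife ends → Aoife and Elena overlap.
Felix starts before Marcus ends → Marcus and Felix overlap.
Elena starts before Marcus ends → Marcus and Elena overlap.
Elena starts before Felix ends → Felix and Elena overlap.

Aoife & Elena, Aoife & Felix, Aoife & Marcus, Declan & Jonas, Elena & Felix, Elena & Marcus, Felix & Marcus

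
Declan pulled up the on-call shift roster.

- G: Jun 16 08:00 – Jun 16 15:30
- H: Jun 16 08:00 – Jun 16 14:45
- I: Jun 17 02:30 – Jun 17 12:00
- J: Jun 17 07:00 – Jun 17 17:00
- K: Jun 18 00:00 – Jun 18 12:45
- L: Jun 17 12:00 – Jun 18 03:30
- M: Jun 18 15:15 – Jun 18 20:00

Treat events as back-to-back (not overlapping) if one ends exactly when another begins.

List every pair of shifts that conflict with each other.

G & H, I & J, J & L, K & L

Sorted by start: G, H, I, J, L, K, M.
H starts before G ends → G and H overlap.
I starts after G ends; G is clear from here.
I starts after H ends; H is clear from here.
J starts before I ends → I and J overlap.
L starts exactly when I ends (back-to-back, no overlap); I is clear from here.
L starts before J ends → J and L overlap.
K starts after J ends; J is clear from here.
K starts before L ends → L and K overlap.
M starts after L ends.
M starts after K ends.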